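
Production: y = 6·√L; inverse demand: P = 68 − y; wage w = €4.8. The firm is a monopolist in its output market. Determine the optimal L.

L* = 25

Marginal revenue from the inverse demand is MR = 68 − 2y.
The marginal product is MP_L = 3·L^(-1/2).
A monopolist hires until marginal revenue product equals the wage: MR·MP_L = w.
At L, y = 6·√L. Substituting and solving: (68 − 12·√L)·3·L^(-1/2) = 4.8 gives L = 25.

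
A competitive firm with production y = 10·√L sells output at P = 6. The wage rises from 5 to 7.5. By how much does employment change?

From P·MP_L = w with MP_L = 5·L^(-1/2), the labor demand is L(w) = (30/w)^(2).
At w = 5: L = 36. At w = 7.5: L = 16.
ΔL = 16 − 36 = -20.

ΔL = -20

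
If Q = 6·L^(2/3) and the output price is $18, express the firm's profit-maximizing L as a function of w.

MP_L = (2/3)·6·L^(-1/3) = 4·L^(-1/3).
Setting P·MP_L = w: 72·L^(-1/3) = w.
Solving for L: L^(-1/3) = w/72, so L = (72/w)^(3).

L(w) = 373248/w³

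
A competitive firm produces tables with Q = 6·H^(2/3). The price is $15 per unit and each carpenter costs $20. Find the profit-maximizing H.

H* = 27

MP_H = (2/3)·6·H^(-1/3) = 4·H^(-1/3).
Profit maximization for a price taker requires P·MP_H = w: 15·4·H^(-1/3) = 20.
So H^(-1/3) = 1/3, which gives H = 27.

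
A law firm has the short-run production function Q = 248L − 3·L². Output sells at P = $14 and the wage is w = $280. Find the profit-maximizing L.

The marginal product of L is MP_L = 248 − 6L.
A price-taking firm hires until the value of the marginal product equals the wage: P·MP_L = w, so 14·(248 − 6L) = 280.
Then 248 − 6L = 20, giving L = 38.

L* = 38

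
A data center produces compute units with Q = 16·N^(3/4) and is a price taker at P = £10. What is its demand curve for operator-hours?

MP_N = (3/4)·16·N^(-1/4) = 12·N^(-1/4).
Setting P·MP_N = w: 120·N^(-1/4) = w.
Solving for N: N^(-1/4) = w/120, so N = (120/w)^(4).

N(w) = (120/w)^(4)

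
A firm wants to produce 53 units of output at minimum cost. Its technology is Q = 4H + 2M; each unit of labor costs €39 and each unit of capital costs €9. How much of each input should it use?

H* = 0, M* = 26.5

The inputs are perfect substitutes, so the firm uses whichever has the lower cost per unit of output.
Cost per unit of output via H is w/4 = 9.75; via M it is r/2 = 4.5. M is cheaper.
Producing Q = 53 with M alone: H = 0, M = 26.5.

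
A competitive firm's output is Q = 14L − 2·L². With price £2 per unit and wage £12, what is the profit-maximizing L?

The marginal product of L is MP_L = 14 − 4L.
A price-taking firm hires until the value of the marginal product equals the wage: P·MP_L = w, so 2·(14 − 4L) = 12.
Then 14 − 4L = 6, giving L = 2.

L* = 2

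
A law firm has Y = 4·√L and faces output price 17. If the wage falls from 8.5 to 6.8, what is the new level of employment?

L* = 25

From P·MP_L = w with MP_L = 2·L^(-1/2), the labor demand is L(w) = (34/w)^(2).
At w = 8.5: L = 16. At w = 6.8: L = 25.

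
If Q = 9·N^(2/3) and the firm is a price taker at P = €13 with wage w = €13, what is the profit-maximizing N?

MP_N = (2/3)·9·N^(-1/3) = 6·N^(-1/3).
Profit maximization for a price taker requires P·MP_N = w: 13·6·N^(-1/3) = 13.
So N^(-1/3) = 1/6, which gives N = 216.

N* = 216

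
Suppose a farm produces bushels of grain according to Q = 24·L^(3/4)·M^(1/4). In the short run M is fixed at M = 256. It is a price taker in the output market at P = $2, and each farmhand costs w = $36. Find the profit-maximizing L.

L* = 256

With M = 256, MP_L = (3/4)·24·L^(-1/4)·256^(1/4) = 72·L^(-1/4).
Profit maximization for a price taker requires P·MP_L = w: 2·72·L^(-1/4) = 36.
So L^(-1/4) = 0.25, which gives L = 256.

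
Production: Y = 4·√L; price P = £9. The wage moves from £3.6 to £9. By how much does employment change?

ΔL = -21

From P·MP_L = w with MP_L = 2·L^(-1/2), the labor demand is L(w) = (18/w)^(2).
At w = 3.6: L = 25. At w = 9: L = 4.
ΔL = 4 − 25 = -21.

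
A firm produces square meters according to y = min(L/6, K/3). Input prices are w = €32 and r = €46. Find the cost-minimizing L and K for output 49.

With a fixed-proportions technology, the cost-minimizing bundle uses no slack in either input: L/6 = K/3 = y.
So L = 6·49 = 294 and K = 3·49 = 147.

L* = 294, K* = 147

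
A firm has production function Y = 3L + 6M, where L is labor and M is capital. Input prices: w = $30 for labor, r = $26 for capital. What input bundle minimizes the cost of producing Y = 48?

The inputs are perfect substitutes, so the firm uses whichever has the lower cost per unit of output.
Cost per unit of output via L is w/3 = 10; via M it is r/6 = 13/3. M is cheaper.
Producing Y = 48 with M alone: L = 0, M = 8.

L* = 0, M* = 8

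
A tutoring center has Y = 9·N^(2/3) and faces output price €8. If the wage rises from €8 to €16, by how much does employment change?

From P·MP_N = w with MP_N = 6·N^(-1/3), the labor demand is N(w) = (48/w)^(3).
At w = 8: N = 216. At w = 16: N = 27.
ΔN = 27 − 216 = -189.

ΔN = -189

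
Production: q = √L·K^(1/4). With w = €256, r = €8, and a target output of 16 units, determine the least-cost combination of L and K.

Cost minimization requires the marginal rate of technical substitution to equal the input-price ratio: MP_L/MP_K = w/r.
Here MP_L/MP_K = (1/2)·(K/L)/(1/4) = 2·(K/L). Setting this equal to 256/8 = 32 gives K = 16L.
Substituting into q = 16: L^(1/2)·(16L)^(1/4) = 16.
Solving, L = 16 and K = 256.

L* = 16, K* = 256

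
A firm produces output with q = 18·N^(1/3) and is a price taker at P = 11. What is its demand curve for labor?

MP_N = (1/3)·18·N^(-2/3) = 6·N^(-2/3).
Setting P·MP_N = w: 66·N^(-2/3) = w.
Solving for N: N^(-2/3) = w/66, so N = (66/w)^(3/2).

N(w) = (66/w)^(3/2)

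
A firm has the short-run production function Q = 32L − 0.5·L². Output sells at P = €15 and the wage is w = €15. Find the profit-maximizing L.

L* = 31

The marginal product of L is MP_L = 32 − L.
A price-taking firm hires until the value of the marginal product equals the wage: P·MP_L = w, so 15·(32 − L) = 15.
Then 32 − L = 1, giving L = 31.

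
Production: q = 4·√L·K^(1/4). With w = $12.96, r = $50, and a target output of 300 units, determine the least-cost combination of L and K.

Cost minimization requires the marginal rate of technical substitution to equal the input-price ratio: MP_L/MP_K = w/r.
Here MP_L/MP_K = (1/2)·(K/L)/(1/4) = 2·(K/L). Setting this equal to 12.96/50 = 0.2592 gives K = 0.1296L.
Substituting into q = 300: 4·L^(1/2)·(0.1296L)^(1/4) = 300.
Solving, L = 625 and K = 81.

L* = 625, K* = 81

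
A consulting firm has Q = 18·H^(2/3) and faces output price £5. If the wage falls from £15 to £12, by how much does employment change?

ΔH = 61

From P·MP_H = w with MP_H = 12·H^(-1/3), the labor demand is H(w) = (60/w)^(3).
At w = 15: H = 64. At w = 12: H = 125.
ΔH = 125 − 64 = 61.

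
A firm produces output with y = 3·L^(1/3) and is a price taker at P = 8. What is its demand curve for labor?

L(w) = (8/w)^(3/2)

MP_L = (1/3)·3·L^(-2/3) = L^(-2/3).
Setting P·MP_L = w: 8·L^(-2/3) = w.
Solving for L: L^(-2/3) = w/8, so L = (8/w)^(3/2).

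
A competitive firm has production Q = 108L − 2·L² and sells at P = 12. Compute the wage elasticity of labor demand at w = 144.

ε = -0.125

From P·MP_L = w with MP_L = 108 − 4L, labor demand is L(w) = (108 − w/12)/4.
dL/dw = −1/(48) = -1/48.
At w = 144, L = 24, so ε = (dL/dw)·(w/L) = (-1/48)·(144/24) = -0.125.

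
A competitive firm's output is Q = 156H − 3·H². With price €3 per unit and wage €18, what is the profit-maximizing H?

H* = 25

The marginal product of H is MP_H = 156 − 6H.
A price-taking firm hires until the value of the marginal product equals the wage: P·MP_H = w, so 3·(156 − 6H) = 18.
Then 156 − 6H = 6, giving H = 25.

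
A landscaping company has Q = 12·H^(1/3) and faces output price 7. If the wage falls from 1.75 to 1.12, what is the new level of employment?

From P·MP_H = w with MP_H = 4·H^(-2/3), the labor demand is H(w) = (28/w)^(3/2).
At w = 1.75: H = 64. At w = 1.12: H = 125.

H* = 125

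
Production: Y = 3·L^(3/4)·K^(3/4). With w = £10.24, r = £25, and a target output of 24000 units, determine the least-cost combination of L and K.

Cost minimization requires the marginal rate of technical substitution to equal the input-price ratio: MP_L/MP_K = w/r.
Here MP_L/MP_K = (3/4)·(K/L)/(3/4) = (K/L). Setting this equal to 10.24/25 = 0.4096 gives K = 0.4096L.
Substituting into Y = 24000: 3·L^(3/4)·(0.4096L)^(3/4) = 24000.
Solving, L = 625 and K = 256.

L* = 625, K* = 256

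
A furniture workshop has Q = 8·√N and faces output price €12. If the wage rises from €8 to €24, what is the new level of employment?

N* = 4

From P·MP_N = w with MP_N = 4·N^(-1/2), the labor demand is N(w) = (48/w)^(2).
At w = 8: N = 36. At w = 24: N = 4.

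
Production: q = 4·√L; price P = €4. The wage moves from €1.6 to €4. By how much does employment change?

ΔL = -21

From P·MP_L = w with MP_L = 2·L^(-1/2), the labor demand is L(w) = (8/w)^(2).
At w = 1.6: L = 25. At w = 4: L = 4.
ΔL = 4 − 25 = -21.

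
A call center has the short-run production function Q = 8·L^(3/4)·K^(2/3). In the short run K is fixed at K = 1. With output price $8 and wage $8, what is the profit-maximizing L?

L* = 1296

With K = 1, MP_L = (3/4)·8·L^(-1/4)·1^(2/3) = 6·L^(-1/4).
Profit maximization for a price taker requires P·MP_L = w: 8·6·L^(-1/4) = 8.
So L^(-1/4) = 1/6, which gives L = 1296.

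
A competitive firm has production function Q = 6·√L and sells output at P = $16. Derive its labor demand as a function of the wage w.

L(w) = 2304/w²

MP_L = (1/2)·6·L^(-1/2) = 3·L^(-1/2).
Setting P·MP_L = w: 48·L^(-1/2) = w.
Solving for L: L^(-1/2) = w/48, so L = (48/w)^(2).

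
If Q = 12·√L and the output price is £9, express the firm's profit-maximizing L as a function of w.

MP_L = (1/2)·12·L^(-1/2) = 6·L^(-1/2).
Setting P·MP_L = w: 54·L^(-1/2) = w.
Solving for L: L^(-1/2) = w/54, so L = (54/w)^(2).

L(w) = 2916/w²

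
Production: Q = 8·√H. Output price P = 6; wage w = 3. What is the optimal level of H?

MP_H = (1/2)·8·H^(-1/2) = 4·H^(-1/2).
Profit maximization for a price taker requires P·MP_H = w: 6·4·H^(-1/2) = 3.
So H^(-1/2) = 0.125, which gives H = 64.

H* = 64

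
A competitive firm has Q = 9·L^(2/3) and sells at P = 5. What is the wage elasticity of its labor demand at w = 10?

MP_L = (2/3)·9·L^(-1/3), so P·MP_L = w gives 30·L^(-1/3) = w.
Solving, L(w) = (30/w)^(3). This is a constant-elasticity form: L ∝ w^(−3), so ε = −3.

ε = -3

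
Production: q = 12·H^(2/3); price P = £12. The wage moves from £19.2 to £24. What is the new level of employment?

H* = 64

From P·MP_H = w with MP_H = 8·H^(-1/3), the labor demand is H(w) = (96/w)^(3).
At w = 19.2: H = 125. At w = 24: H = 64.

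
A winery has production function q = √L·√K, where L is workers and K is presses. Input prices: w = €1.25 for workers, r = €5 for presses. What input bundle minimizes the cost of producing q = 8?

L* = 16, K* = 4

Cost minimization requires the marginal rate of technical substitution to equal the input-price ratio: MP_L/MP_K = w/r.
Here MP_L/MP_K = (1/2)·(K/L)/(1/2) = (K/L). Setting this equal to 1.25/5 = 0.25 gives K = 0.25L.
Substituting into q = 8: L^(1/2)·(0.25L)^(1/2) = 8.
Solving, L = 16 and K = 4.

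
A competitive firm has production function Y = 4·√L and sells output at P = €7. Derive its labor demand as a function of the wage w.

L(w) = 196/w²

MP_L = (1/2)·4·L^(-1/2) = 2·L^(-1/2).
Setting P·MP_L = w: 14·L^(-1/2) = w.
Solving for L: L^(-1/2) = w/14, so L = (14/w)^(2).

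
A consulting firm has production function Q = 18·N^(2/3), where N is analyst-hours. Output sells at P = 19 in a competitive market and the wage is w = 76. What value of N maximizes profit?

MP_N = (2/3)·18·N^(-1/3) = 12·N^(-1/3).
Profit maximization for a price taker requires P·MP_N = w: 19·12·N^(-1/3) = 76.
So N^(-1/3) = 1/3, which gives N = 27.

N* = 27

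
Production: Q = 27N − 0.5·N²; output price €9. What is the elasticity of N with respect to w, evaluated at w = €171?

From P·MP_N = w with MP_N = 27 − N, labor demand is N(w) = 27 − w/9.
dN/dw = −1/(9) = -1/9.
At w = 171, N = 8, so ε = (dN/dw)·(w/N) = (-1/9)·(171/8) = -2.375.

ε = -2.375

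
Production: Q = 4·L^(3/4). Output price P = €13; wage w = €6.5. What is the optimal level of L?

MP_L = (3/4)·4·L^(-1/4) = 3·L^(-1/4).
Profit maximization for a price taker requires P·MP_L = w: 13·3·L^(-1/4) = 6.5.
So L^(-1/4) = 1/6, which gives L = 1296.

L* = 1296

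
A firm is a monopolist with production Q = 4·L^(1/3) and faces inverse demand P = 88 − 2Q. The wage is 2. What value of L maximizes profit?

Marginal revenue from the inverse demand is MR = 88 − 4Q.
The marginal product is MP_L = (4/3)·L^(-2/3).
A monopolist hires until marginal revenue product equals the wage: MR·MP_L = w.
At L, Q = 4·L^(1/3). Substituting and solving: (88 − 16·L^(1/3))·(4/3)·L^(-2/3) = 2 gives L = 64.

L* = 64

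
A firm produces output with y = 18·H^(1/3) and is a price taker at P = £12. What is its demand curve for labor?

H(w) = (72/w)^(3/2)

MP_H = (1/3)·18·H^(-2/3) = 6·H^(-2/3).
Setting P·MP_H = w: 72·H^(-2/3) = w.
Solving for H: H^(-2/3) = w/72, so H = (72/w)^(3/2).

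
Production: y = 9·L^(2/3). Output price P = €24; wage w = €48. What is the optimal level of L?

L* = 27

MP_L = (2/3)·9·L^(-1/3) = 6·L^(-1/3).
Profit maximization for a price taker requires P·MP_L = w: 24·6·L^(-1/3) = 48.
So L^(-1/3) = 1/3, which gives L = 27.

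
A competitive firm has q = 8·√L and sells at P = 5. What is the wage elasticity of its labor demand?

MP_L = (1/2)·8·L^(-1/2), so P·MP_L = w gives 20·L^(-1/2) = w.
Solving, L(w) = (20/w)^(2). This is a constant-elasticity form: L ∝ w^(−2), so ε = −2.

ε = -2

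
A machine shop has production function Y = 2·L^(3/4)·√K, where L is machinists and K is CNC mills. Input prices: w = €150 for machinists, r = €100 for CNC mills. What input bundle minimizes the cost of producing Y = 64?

L* = 16, K* = 16

Cost minimization requires the marginal rate of technical substitution to equal the input-price ratio: MP_L/MP_K = w/r.
Here MP_L/MP_K = (3/4)·(K/L)/(1/2) = 1.5·(K/L). Setting this equal to 150/100 = 1.5 gives K = L.
Substituting into Y = 64: 2·L^(3/4)·(L)^(1/2) = 64.
Solving, L = 16 and K = 16.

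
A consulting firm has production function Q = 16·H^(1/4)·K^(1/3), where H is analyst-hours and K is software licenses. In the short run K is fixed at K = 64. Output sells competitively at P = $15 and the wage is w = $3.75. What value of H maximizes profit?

With K = 64, MP_H = (1/4)·16·H^(-3/4)·64^(1/3) = 16·H^(-3/4).
Profit maximization for a price taker requires P·MP_H = w: 15·16·H^(-3/4) = 3.75.
So H^(-3/4) = 0.015625, which gives H = 256.

H* = 256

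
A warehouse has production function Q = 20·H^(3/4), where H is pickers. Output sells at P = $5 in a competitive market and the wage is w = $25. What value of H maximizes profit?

MP_H = (3/4)·20·H^(-1/4) = 15·H^(-1/4).
Profit maximization for a price taker requires P·MP_H = w: 5·15·H^(-1/4) = 25.
So H^(-1/4) = 1/3, which gives H = 81.

H* = 81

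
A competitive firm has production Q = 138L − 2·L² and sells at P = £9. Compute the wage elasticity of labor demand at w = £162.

From P·MP_L = w with MP_L = 138 − 4L, labor demand is L(w) = (138 − w/9)/4.
dL/dw = −1/(36) = -1/36.
At w = 162, L = 30, so ε = (dL/dw)·(w/L) = (-1/36)·(162/30) = -0.15.

ε = -0.15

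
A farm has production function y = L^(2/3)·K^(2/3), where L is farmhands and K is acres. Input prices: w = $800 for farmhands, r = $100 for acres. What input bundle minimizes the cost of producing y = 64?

Cost minimization requires the marginal rate of technical substitution to equal the input-price ratio: MP_L/MP_K = w/r.
Here MP_L/MP_K = (2/3)·(K/L)/(2/3) = (K/L). Setting this equal to 800/100 = 8 gives K = 8L.
Substituting into y = 64: L^(2/3)·(8L)^(2/3) = 64.
Solving, L = 8 and K = 64.

L* = 8, K* = 64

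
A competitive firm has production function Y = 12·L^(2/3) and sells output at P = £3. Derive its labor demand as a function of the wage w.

MP_L = (2/3)·12·L^(-1/3) = 8·L^(-1/3).
Setting P·MP_L = w: 24·L^(-1/3) = w.
Solving for L: L^(-1/3) = w/24, so L = (24/w)^(3).

L(w) = 13824/w³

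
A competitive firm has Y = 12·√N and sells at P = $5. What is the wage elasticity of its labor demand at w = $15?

ε = -2

MP_N = (1/2)·12·N^(-1/2), so P·MP_N = w gives 30·N^(-1/2) = w.
Solving, N(w) = (30/w)^(2). This is a constant-elasticity form: N ∝ w^(−2), so ε = −2.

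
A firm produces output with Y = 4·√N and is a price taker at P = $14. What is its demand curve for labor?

N(w) = 784/w²

MP_N = (1/2)·4·N^(-1/2) = 2·N^(-1/2).
Setting P·MP_N = w: 28·N^(-1/2) = w.
Solving for N: N^(-1/2) = w/28, so N = (28/w)^(2).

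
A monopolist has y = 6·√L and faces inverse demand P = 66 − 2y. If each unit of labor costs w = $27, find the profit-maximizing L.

L* = 4

Marginal revenue from the inverse demand is MR = 66 − 4y.
The marginal product is MP_L = 3·L^(-1/2).
A monopolist hires until marginal revenue product equals the wage: MR·MP_L = w.
At L, y = 6·√L. Substituting and solving: (66 − 24·√L)·3·L^(-1/2) = 27 gives L = 4.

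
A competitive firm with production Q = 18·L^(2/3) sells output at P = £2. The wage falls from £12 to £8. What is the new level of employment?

L* = 27

From P·MP_L = w with MP_L = 12·L^(-1/3), the labor demand is L(w) = (24/w)^(3).
At w = 12: L = 8. At w = 8: L = 27.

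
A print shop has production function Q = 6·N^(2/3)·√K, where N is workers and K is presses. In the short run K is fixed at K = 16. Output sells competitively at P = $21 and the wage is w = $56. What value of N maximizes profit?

With K = 16, MP_N = (2/3)·6·N^(-1/3)·16^(1/2) = 16·N^(-1/3).
Profit maximization for a price taker requires P·MP_N = w: 21·16·N^(-1/3) = 56.
So N^(-1/3) = 1/6, which gives N = 216.

N* = 216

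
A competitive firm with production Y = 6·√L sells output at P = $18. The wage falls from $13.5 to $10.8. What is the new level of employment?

L* = 25

From P·MP_L = w with MP_L = 3·L^(-1/2), the labor demand is L(w) = (54/w)^(2).
At w = 13.5: L = 16. At w = 10.8: L = 25.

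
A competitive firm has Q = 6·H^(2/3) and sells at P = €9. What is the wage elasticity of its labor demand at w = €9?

MP_H = (2/3)·6·H^(-1/3), so P·MP_H = w gives 36·H^(-1/3) = w.
Solving, H(w) = (36/w)^(3). This is a constant-elasticity form: H ∝ w^(−3), so ε = −3.

ε = -3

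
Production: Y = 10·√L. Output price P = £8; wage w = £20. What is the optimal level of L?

L* = 4

MP_L = (1/2)·10·L^(-1/2) = 5·L^(-1/2).
Profit maximization for a price taker requires P·MP_L = w: 8·5·L^(-1/2) = 20.
So L^(-1/2) = 0.5, which gives L = 4.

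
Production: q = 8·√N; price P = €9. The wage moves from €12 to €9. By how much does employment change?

From P·MP_N = w with MP_N = 4·N^(-1/2), the labor demand is N(w) = (36/w)^(2).
At w = 12: N = 9. At w = 9: N = 16.
ΔN = 16 − 9 = 7.

ΔN = 7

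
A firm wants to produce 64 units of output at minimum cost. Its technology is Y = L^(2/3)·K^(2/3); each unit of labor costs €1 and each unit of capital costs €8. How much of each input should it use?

L* = 64, K* = 8

Cost minimization requires the marginal rate of technical substitution to equal the input-price ratio: MP_L/MP_K = w/r.
Here MP_L/MP_K = (2/3)·(K/L)/(2/3) = (K/L). Setting this equal to 1/8 = 0.125 gives K = 0.125L.
Substituting into Y = 64: L^(2/3)·(0.125L)^(2/3) = 64.
Solving, L = 64 and K = 8.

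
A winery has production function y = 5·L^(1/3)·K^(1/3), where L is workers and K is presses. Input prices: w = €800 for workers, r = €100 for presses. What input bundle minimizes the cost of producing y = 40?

Cost minimization requires the marginal rate of technical substitution to equal the input-price ratio: MP_L/MP_K = w/r.
Here MP_L/MP_K = (1/3)·(K/L)/(1/3) = (K/L). Setting this equal to 800/100 = 8 gives K = 8L.
Substituting into y = 40: 5·L^(1/3)·(8L)^(1/3) = 40.
Solving, L = 8 and K = 64.

L* = 8, K* = 64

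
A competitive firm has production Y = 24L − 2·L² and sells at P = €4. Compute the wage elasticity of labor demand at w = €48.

ε = -1

From P·MP_L = w with MP_L = 24 − 4L, labor demand is L(w) = (24 − w/4)/4.
dL/dw = −1/(16) = -0.0625.
At w = 48, L = 3, so ε = (dL/dw)·(w/L) = (-0.0625)·(48/3) = -1.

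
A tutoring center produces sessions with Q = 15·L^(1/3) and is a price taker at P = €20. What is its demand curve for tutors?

L(w) = (100/w)^(3/2)

MP_L = (1/3)·15·L^(-2/3) = 5·L^(-2/3).
Setting P·MP_L = w: 100·L^(-2/3) = w.
Solving for L: L^(-2/3) = w/100, so L = (100/w)^(3/2).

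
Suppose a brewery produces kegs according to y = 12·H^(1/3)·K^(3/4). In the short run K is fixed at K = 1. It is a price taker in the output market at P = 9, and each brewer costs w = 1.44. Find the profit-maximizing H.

H* = 125

With K = 1, MP_H = (1/3)·12·H^(-2/3)·1^(3/4) = 4·H^(-2/3).
Profit maximization for a price taker requires P·MP_H = w: 9·4·H^(-2/3) = 1.44.
So H^(-2/3) = 0.04, which gives H = 125.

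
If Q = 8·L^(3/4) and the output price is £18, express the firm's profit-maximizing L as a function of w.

L(w) = (108/w)^(4)

MP_L = (3/4)·8·L^(-1/4) = 6·L^(-1/4).
Setting P·MP_L = w: 108·L^(-1/4) = w.
Solving for L: L^(-1/4) = w/108, so L = (108/w)^(4).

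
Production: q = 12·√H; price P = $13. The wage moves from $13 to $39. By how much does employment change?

ΔH = -32

From P·MP_H = w with MP_H = 6·H^(-1/2), the labor demand is H(w) = (78/w)^(2).
At w = 13: H = 36. At w = 39: H = 4.
ΔH = 4 − 36 = -32.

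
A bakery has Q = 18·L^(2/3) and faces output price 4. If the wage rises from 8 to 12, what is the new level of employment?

From P·MP_L = w with MP_L = 12·L^(-1/3), the labor demand is L(w) = (48/w)^(3).
At w = 8: L = 216. At w = 12: L = 64.

L* = 64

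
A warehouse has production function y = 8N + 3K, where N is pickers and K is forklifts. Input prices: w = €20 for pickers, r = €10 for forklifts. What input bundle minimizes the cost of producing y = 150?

The inputs are perfect substitutes, so the firm uses whichever has the lower cost per unit of output.
Cost per unit of output via N is w/8 = 2.5; via K it is r/3 = 10/3. N is cheaper.
Producing y = 150 with N alone: N = 18.75, K = 0.

N* = 18.75, K* = 0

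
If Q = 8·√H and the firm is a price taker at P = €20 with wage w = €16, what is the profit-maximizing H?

H* = 25

MP_H = (1/2)·8·H^(-1/2) = 4·H^(-1/2).
Profit maximization for a price taker requires P·MP_H = w: 20·4·H^(-1/2) = 16.
So H^(-1/2) = 0.2, which gives H = 25.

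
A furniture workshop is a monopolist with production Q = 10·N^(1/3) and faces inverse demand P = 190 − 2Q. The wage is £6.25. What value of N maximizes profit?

Marginal revenue from the inverse demand is MR = 190 − 4Q.
The marginal product is MP_N = (10/3)·N^(-2/3).
A monopolist hires until marginal revenue product equals the wage: MR·MP_N = w.
At N, Q = 10·N^(1/3). Substituting and solving: (190 − 40·N^(1/3))·(10/3)·N^(-2/3) = 6.25 gives N = 64.

N* = 64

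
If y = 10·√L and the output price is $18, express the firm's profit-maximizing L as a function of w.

MP_L = (1/2)·10·L^(-1/2) = 5·L^(-1/2).
Setting P·MP_L = w: 90·L^(-1/2) = w.
Solving for L: L^(-1/2) = w/90, so L = (90/w)^(2).

L(w) = 8100/w²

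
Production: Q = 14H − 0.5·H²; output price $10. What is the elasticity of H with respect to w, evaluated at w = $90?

ε = -1.8

From P·MP_H = w with MP_H = 14 − H, labor demand is H(w) = 14 − w/10.
dH/dw = −1/(10) = -0.1.
At w = 90, H = 5, so ε = (dH/dw)·(w/H) = (-0.1)·(90/5) = -1.8.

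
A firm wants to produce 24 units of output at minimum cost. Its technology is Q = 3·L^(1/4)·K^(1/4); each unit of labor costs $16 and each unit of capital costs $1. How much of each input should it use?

L* = 16, K* = 256

Cost minimization requires the marginal rate of technical substitution to equal the input-price ratio: MP_L/MP_K = w/r.
Here MP_L/MP_K = (1/4)·(K/L)/(1/4) = (K/L). Setting this equal to 16/1 = 16 gives K = 16L.
Substituting into Q = 24: 3·L^(1/4)·(16L)^(1/4) = 24.
Solving, L = 16 and K = 256.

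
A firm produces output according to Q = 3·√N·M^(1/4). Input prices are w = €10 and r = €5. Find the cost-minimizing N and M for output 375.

Cost minimization requires the marginal rate of technical substitution to equal the input-price ratio: MP_N/MP_M = w/r.
Here MP_N/MP_M = (1/2)·(M/N)/(1/4) = 2·(M/N). Setting this equal to 10/5 = 2 gives M = N.
Substituting into Q = 375: 3·N^(1/2)·(N)^(1/4) = 375.
Solving, N = 625 and M = 625.

N* = 625, M* = 625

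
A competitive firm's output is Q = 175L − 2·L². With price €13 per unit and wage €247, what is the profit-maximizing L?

L* = 39

The marginal product of L is MP_L = 175 − 4L.
A price-taking firm hires until the value of the marginal product equals the wage: P·MP_L = w, so 13·(175 − 4L) = 247.
Then 175 − 4L = 19, giving L = 39.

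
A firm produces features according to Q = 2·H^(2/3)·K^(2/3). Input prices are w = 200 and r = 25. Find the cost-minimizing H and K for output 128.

Cost minimization requires the marginal rate of technical substitution to equal the input-price ratio: MP_H/MP_K = w/r.
Here MP_H/MP_K = (2/3)·(K/H)/(2/3) = (K/H). Setting this equal to 200/25 = 8 gives K = 8H.
Substituting into Q = 128: 2·H^(2/3)·(8H)^(2/3) = 128.
Solving, H = 8 and K = 64.

H* = 8, K* = 64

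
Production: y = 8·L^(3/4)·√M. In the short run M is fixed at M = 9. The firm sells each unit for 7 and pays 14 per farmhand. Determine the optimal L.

With M = 9, MP_L = (3/4)·8·L^(-1/4)·9^(1/2) = 18·L^(-1/4).
Profit maximization for a price taker requires P·MP_L = w: 7·18·L^(-1/4) = 14.
So L^(-1/4) = 1/9, which gives L = 6561.

L* = 6561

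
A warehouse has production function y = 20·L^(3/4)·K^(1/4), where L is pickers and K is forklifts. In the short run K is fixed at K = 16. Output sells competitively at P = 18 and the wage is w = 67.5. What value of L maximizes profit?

L* = 4096

With K = 16, MP_L = (3/4)·20·L^(-1/4)·16^(1/4) = 30·L^(-1/4).
Profit maximization for a price taker requires P·MP_L = w: 18·30·L^(-1/4) = 67.5.
So L^(-1/4) = 0.125, which gives L = 4096.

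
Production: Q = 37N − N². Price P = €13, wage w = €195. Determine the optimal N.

The marginal product of N is MP_N = 37 − 2N.
A price-taking firm hires until the value of the marginal product equals the wage: P·MP_N = w, so 13·(37 − 2N) = 195.
Then 37 − 2N = 15, giving N = 11.

N* = 11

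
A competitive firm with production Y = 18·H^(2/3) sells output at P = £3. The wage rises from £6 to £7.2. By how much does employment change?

From P·MP_H = w with MP_H = 12·H^(-1/3), the labor demand is H(w) = (36/w)^(3).
At w = 6: H = 216. At w = 7.2: H = 125.
ΔH = 125 − 216 = -91.

ΔH = -91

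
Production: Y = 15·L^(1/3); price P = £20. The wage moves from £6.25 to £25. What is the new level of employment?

From P·MP_L = w with MP_L = 5·L^(-2/3), the labor demand is L(w) = (100/w)^(3/2).
At w = 6.25: L = 64. At w = 25: L = 8.

L* = 8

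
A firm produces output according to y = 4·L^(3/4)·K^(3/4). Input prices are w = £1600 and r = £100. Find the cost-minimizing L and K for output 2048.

Cost minimization requires the marginal rate of technical substitution to equal the input-price ratio: MP_L/MP_K = w/r.
Here MP_L/MP_K = (3/4)·(K/L)/(3/4) = (K/L). Setting this equal to 1600/100 = 16 gives K = 16L.
Substituting into y = 2048: 4·L^(3/4)·(16L)^(3/4) = 2048.
Solving, L = 16 and K = 256.

L* = 16, K* = 256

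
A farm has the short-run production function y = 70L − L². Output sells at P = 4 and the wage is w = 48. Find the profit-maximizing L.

The marginal product of L is MP_L = 70 − 2L.
A price-taking firm hires until the value of the marginal product equals the wage: P·MP_L = w, so 4·(70 − 2L) = 48.
Then 70 − 2L = 12, giving L = 29.

L* = 29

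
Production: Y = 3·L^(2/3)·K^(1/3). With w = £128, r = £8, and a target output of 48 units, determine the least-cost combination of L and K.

Cost minimization requires the marginal rate of technical substitution to equal the input-price ratio: MP_L/MP_K = w/r.
Here MP_L/MP_K = (2/3)·(K/L)/(1/3) = 2·(K/L). Setting this equal to 128/8 = 16 gives K = 8L.
Substituting into Y = 48: 3·L^(2/3)·(8L)^(1/3) = 48.
Solving, L = 8 and K = 64.

L* = 8, K* = 64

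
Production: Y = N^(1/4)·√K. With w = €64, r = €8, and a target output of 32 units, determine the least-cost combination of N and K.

Cost minimization requires the marginal rate of technical substitution to equal the input-price ratio: MP_N/MP_K = w/r.
Here MP_N/MP_K = (1/4)·(K/N)/(1/2) = 0.5·(K/N). Setting this equal to 64/8 = 8 gives K = 16N.
Substituting into Y = 32: N^(1/4)·(16N)^(1/2) = 32.
Solving, N = 16 and K = 256.

N* = 16, K* = 256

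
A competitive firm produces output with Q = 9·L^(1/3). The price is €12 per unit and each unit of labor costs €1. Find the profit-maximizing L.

L* = 216

MP_L = (1/3)·9·L^(-2/3) = 3·L^(-2/3).
Profit maximization for a price taker requires P·MP_L = w: 12·3·L^(-2/3) = 1.
So L^(-2/3) = 1/36, which gives L = 216.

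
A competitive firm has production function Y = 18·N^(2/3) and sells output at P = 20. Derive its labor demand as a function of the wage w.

N(w) = (240/w)^(3)

MP_N = (2/3)·18·N^(-1/3) = 12·N^(-1/3).
Setting P·MP_N = w: 240·N^(-1/3) = w.
Solving for N: N^(-1/3) = w/240, so N = (240/w)^(3).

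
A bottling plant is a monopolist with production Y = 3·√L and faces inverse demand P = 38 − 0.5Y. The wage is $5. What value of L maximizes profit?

Marginal revenue from the inverse demand is MR = 38 − Y.
The marginal product is MP_L = 1.5·L^(-1/2).
A monopolist hires until marginal revenue product equals the wage: MR·MP_L = w.
At L, Y = 3·√L. Substituting and solving: (38 − 3·√L)·1.5·L^(-1/2) = 5 gives L = 36.

L* = 36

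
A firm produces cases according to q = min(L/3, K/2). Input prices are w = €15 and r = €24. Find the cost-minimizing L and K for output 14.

With a fixed-proportions technology, the cost-minimizing bundle uses no slack in either input: L/3 = K/2 = q.
So L = 3·14 = 42 and K = 2·14 = 28.

L* = 42, K* = 28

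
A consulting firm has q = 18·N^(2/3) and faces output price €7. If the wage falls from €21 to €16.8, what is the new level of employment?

N* = 125

From P·MP_N = w with MP_N = 12·N^(-1/3), the labor demand is N(w) = (84/w)^(3).
At w = 21: N = 64. At w = 16.8: N = 125.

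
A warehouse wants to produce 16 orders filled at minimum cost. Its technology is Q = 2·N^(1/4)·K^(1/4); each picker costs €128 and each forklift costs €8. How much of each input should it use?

Cost minimization requires the marginal rate of technical substitution to equal the input-price ratio: MP_N/MP_K = w/r.
Here MP_N/MP_K = (1/4)·(K/N)/(1/4) = (K/N). Setting this equal to 128/8 = 16 gives K = 16N.
Substituting into Q = 16: 2·N^(1/4)·(16N)^(1/4) = 16.
Solving, N = 16 and K = 256.

N* = 16, K* = 256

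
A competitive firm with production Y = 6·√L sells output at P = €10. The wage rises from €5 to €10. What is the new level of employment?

From P·MP_L = w with MP_L = 3·L^(-1/2), the labor demand is L(w) = (30/w)^(2).
At w = 5: L = 36. At w = 10: L = 9.

L* = 9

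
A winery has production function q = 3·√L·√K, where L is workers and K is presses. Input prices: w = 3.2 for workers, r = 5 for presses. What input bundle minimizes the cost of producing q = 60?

Cost minimization requires the marginal rate of technical substitution to equal the input-price ratio: MP_L/MP_K = w/r.
Here MP_L/MP_K = (1/2)·(K/L)/(1/2) = (K/L). Setting this equal to 3.2/5 = 0.64 gives K = 0.64L.
Substituting into q = 60: 3·L^(1/2)·(0.64L)^(1/2) = 60.
Solving, L = 25 and K = 16.

L* = 25, K* = 16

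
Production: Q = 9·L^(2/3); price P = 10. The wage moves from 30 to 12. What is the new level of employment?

From P·MP_L = w with MP_L = 6·L^(-1/3), the labor demand is L(w) = (60/w)^(3).
At w = 30: L = 8. At w = 12: L = 125.

L* = 125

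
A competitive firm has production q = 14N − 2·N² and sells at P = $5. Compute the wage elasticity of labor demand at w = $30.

ε = -0.75

From P·MP_N = w with MP_N = 14 − 4N, labor demand is N(w) = (14 − w/5)/4.
dN/dw = −1/(20) = -0.05.
At w = 30, N = 2, so ε = (dN/dw)·(w/N) = (-0.05)·(30/2) = -0.75.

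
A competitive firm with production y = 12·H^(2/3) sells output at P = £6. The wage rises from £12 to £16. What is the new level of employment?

From P·MP_H = w with MP_H = 8·H^(-1/3), the labor demand is H(w) = (48/w)^(3).
At w = 12: H = 64. At w = 16: H = 27.

H* = 27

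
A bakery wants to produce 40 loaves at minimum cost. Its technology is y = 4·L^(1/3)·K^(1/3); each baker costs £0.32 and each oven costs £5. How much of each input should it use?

L* = 125, K* = 8

Cost minimization requires the marginal rate of technical substitution to equal the input-price ratio: MP_L/MP_K = w/r.
Here MP_L/MP_K = (1/3)·(K/L)/(1/3) = (K/L). Setting this equal to 0.32/5 = 0.064 gives K = 0.064L.
Substituting into y = 40: 4·L^(1/3)·(0.064L)^(1/3) = 40.
Solving, L = 125 and K = 8.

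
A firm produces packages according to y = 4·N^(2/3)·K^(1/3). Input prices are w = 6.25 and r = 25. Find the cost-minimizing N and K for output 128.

N* = 64, K* = 8

Cost minimization requires the marginal rate of technical substitution to equal the input-price ratio: MP_N/MP_K = w/r.
Here MP_N/MP_K = (2/3)·(K/N)/(1/3) = 2·(K/N). Setting this equal to 6.25/25 = 0.25 gives K = 0.125N.
Substituting into y = 128: 4·N^(2/3)·(0.125N)^(1/3) = 128.
Solving, N = 64 and K = 8.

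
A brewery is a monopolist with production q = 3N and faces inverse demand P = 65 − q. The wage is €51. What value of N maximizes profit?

Marginal revenue from the inverse demand is MR = 65 − 2q.
The marginal product is MP_N = 3.
A monopolist hires until marginal revenue product equals the wage: MR·MP_N = w.
(65 − 6N)·3 = 51, so N = 8.

N* = 8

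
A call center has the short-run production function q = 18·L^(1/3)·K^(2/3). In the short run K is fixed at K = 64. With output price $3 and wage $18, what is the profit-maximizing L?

With K = 64, MP_L = (1/3)·18·L^(-2/3)·64^(2/3) = 96·L^(-2/3).
Profit maximization for a price taker requires P·MP_L = w: 3·96·L^(-2/3) = 18.
So L^(-2/3) = 0.0625, which gives L = 64.

L* = 64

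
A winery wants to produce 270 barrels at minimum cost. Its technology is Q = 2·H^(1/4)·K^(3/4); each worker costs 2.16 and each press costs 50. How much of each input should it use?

H* = 625, K* = 81

Cost minimization requires the marginal rate of technical substitution to equal the input-price ratio: MP_H/MP_K = w/r.
Here MP_H/MP_K = (1/4)·(K/H)/(3/4) = (1/3)·(K/H). Setting this equal to 2.16/50 = 0.0432 gives K = 0.1296H.
Substituting into Q = 270: 2·H^(1/4)·(0.1296H)^(3/4) = 270.
Solving, H = 625 and K = 81.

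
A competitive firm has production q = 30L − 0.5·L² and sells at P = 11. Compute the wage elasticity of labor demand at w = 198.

ε = -1.5

From P·MP_L = w with MP_L = 30 − L, labor demand is L(w) = 30 − w/11.
dL/dw = −1/(11) = -1/11.
At w = 198, L = 12, so ε = (dL/dw)·(w/L) = (-1/11)·(198/12) = -1.5.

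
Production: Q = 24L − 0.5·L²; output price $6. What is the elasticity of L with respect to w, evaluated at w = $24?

ε = -0.2

From P·MP_L = w with MP_L = 24 − L, labor demand is L(w) = 24 − w/6.
dL/dw = −1/(6) = -1/6.
At w = 24, L = 20, so ε = (dL/dw)·(w/L) = (-1/6)·(24/20) = -0.2.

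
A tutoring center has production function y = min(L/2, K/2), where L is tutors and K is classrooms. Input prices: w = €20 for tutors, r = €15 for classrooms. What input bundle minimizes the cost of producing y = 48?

L* = 96, K* = 96

With a fixed-proportions technology, the cost-minimizing bundle uses no slack in either input: L/2 = K/2 = y.
So L = 2·48 = 96 and K = 2·48 = 96.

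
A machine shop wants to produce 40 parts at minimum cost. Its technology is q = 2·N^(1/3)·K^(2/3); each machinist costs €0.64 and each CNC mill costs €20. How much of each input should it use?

Cost minimization requires the marginal rate of technical substitution to equal the input-price ratio: MP_N/MP_K = w/r.
Here MP_N/MP_K = (1/3)·(K/N)/(2/3) = 0.5·(K/N). Setting this equal to 0.64/20 = 0.032 gives K = 0.064N.
Substituting into q = 40: 2·N^(1/3)·(0.064N)^(2/3) = 40.
Solving, N = 125 and K = 8.

N* = 125, K* = 8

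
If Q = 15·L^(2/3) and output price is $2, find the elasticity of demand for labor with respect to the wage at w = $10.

ε = -3

MP_L = (2/3)·15·L^(-1/3), so P·MP_L = w gives 20·L^(-1/3) = w.
Solving, L(w) = (20/w)^(3). This is a constant-elasticity form: L ∝ w^(−3), so ε = −3.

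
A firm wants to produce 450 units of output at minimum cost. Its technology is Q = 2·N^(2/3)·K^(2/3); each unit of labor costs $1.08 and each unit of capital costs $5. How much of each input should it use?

Cost minimization requires the marginal rate of technical substitution to equal the input-price ratio: MP_N/MP_K = w/r.
Here MP_N/MP_K = (2/3)·(K/N)/(2/3) = (K/N). Setting this equal to 1.08/5 = 0.216 gives K = 0.216N.
Substituting into Q = 450: 2·N^(2/3)·(0.216N)^(2/3) = 450.
Solving, N = 125 and K = 27.

N* = 125, K* = 27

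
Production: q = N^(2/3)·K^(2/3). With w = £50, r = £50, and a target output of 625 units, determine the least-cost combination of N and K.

Cost minimization requires the marginal rate of technical substitution to equal the input-price ratio: MP_N/MP_K = w/r.
Here MP_N/MP_K = (2/3)·(K/N)/(2/3) = (K/N). Setting this equal to 50/50 = 1 gives K = N.
Substituting into q = 625: N^(2/3)·(N)^(2/3) = 625.
Solving, N = 125 and K = 125.

N* = 125, K* = 125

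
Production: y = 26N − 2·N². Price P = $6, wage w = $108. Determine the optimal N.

The marginal product of N is MP_N = 26 − 4N.
A price-taking firm hires until the value of the marginal product equals the wage: P·MP_N = w, so 6·(26 − 4N) = 108.
Then 26 − 4N = 18, giving N = 2.

N* = 2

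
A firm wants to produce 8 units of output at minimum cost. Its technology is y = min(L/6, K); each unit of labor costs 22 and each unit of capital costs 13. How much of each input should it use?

With a fixed-proportions technology, the cost-minimizing bundle uses no slack in either input: L/6 = K = y.
So L = 6·8 = 48 and K = 8.

L* = 48, K* = 8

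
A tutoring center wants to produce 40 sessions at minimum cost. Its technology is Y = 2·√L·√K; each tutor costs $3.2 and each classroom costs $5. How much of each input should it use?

L* = 25, K* = 16

Cost minimization requires the marginal rate of technical substitution to equal the input-price ratio: MP_L/MP_K = w/r.
Here MP_L/MP_K = (1/2)·(K/L)/(1/2) = (K/L). Setting this equal to 3.2/5 = 0.64 gives K = 0.64L.
Substituting into Y = 40: 2·L^(1/2)·(0.64L)^(1/2) = 40.
Solving, L = 25 and K = 16.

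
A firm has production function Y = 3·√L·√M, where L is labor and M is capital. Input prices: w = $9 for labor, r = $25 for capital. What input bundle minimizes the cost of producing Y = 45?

L* = 25, M* = 9

Cost minimization requires the marginal rate of technical substitution to equal the input-price ratio: MP_L/MP_M = w/r.
Here MP_L/MP_M = (1/2)·(M/L)/(1/2) = (M/L). Setting this equal to 9/25 = 0.36 gives M = 0.36L.
Substituting into Y = 45: 3·L^(1/2)·(0.36L)^(1/2) = 45.
Solving, L = 25 and M = 9.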